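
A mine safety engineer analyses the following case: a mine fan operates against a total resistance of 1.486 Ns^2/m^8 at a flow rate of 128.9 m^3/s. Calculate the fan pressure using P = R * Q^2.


Compute Q^2:
Q^2 = 128.9^2 = 16615.21
Compute pressure:
P = R * Q^2 = 1.486 * 16615.21
= 24690.2021 Pa

24690.2021 Pa


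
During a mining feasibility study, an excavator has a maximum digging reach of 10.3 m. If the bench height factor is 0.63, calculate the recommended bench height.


6.489 m

Bench height = reach * factor
= 10.3 * 0.63
= 6.489 m


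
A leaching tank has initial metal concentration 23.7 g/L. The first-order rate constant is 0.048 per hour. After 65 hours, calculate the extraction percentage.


95.5843%

Compute the exponent:
-k * t = -0.048 * 65 = -3.12
Remaining concentration:
C = 23.7 * exp(-3.12)
= 23.7 * 0.04415716842
= 1.046524892 g/L
Extracted = 23.7 - 1.046524892 = 22.65347511 g/L
Extraction % = 22.65347511 / 23.7 * 100
= 95.5843%


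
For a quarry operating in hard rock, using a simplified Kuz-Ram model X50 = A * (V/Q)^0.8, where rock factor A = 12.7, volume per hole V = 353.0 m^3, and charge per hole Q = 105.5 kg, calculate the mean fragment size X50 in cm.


33.375 cm

Compute V/Q:
V/Q = 353.0 / 105.5 = 3.345971564
Raise to the power 0.8:
(V/Q)^0.8 = 3.345971564^0.8 = 2.627954227
Multiply by A:
X50 = 12.7 * 2.627954227
= 33.375 cm


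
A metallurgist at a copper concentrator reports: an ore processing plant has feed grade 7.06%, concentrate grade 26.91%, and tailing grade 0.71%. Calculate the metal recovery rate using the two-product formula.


Using the two-product formula:
R = 100 * c * (f - t) / (f * (c - t))
Numerator = 100 * 26.91 * (7.06 - 0.71)
= 100 * 26.91 * 6.35
= 17087.85
Denominator = 7.06 * (26.91 - 0.71)
= 7.06 * 26.2
= 184.972
R = 17087.85 / 184.972
= 92.3807%

92.3807%


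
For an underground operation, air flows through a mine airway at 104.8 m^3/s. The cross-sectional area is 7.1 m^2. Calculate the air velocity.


14.7606 m/s

Velocity = flow rate / cross-sectional area
= 104.8 / 7.1
= 14.7606 m/s


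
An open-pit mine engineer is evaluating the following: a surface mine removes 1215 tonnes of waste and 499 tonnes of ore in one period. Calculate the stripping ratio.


Stripping ratio = waste tonnage / ore tonnage
= 1215 / 499
= 2.4349

2.4349


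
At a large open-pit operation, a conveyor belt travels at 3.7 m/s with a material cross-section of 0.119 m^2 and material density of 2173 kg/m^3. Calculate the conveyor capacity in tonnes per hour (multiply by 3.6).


3444.3788 t/h

Volumetric flow = speed * area
= 3.7 * 0.119 = 0.4403 m^3/s
Mass flow = volumetric * density
= 0.4403 * 2173 = 956.7719 kg/s
Convert to t/h: multiply by 3.6
Capacity = 956.7719 * 3.6
= 3444.3788 t/h


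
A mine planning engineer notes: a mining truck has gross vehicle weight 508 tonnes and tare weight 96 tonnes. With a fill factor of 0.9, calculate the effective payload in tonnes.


370.8 tonnes

Maximum payload = gross - tare
= 508 - 96 = 412 tonnes
Effective payload = max payload * fill factor
= 412 * 0.9
= 370.8 tonnes


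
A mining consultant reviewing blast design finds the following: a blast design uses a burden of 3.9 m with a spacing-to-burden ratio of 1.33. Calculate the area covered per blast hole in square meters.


First, find the spacing:
Spacing = burden * ratio = 3.9 * 1.33
= 5.187 m
Then, calculate the area:
Area = burden * spacing = 3.9 * 5.187
= 20.2293 m^2

20.2293 m^2


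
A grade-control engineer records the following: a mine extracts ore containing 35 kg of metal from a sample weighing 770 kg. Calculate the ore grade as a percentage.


Ore grade = (metal mass / ore mass) * 100
= (35 / 770) * 100
= 0.04545454545 * 100
= 4.5455%

4.5455%


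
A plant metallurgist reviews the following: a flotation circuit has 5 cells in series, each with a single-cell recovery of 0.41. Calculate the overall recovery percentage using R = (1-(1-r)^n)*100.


92.8508%

Complement of single-cell recovery:
1 - r = 1 - 0.41 = 0.59
Raise to power n:
(1 - r)^5 = 0.59^5 = 0.0714924299
Overall recovery:
R = (1 - 0.0714924299) * 100
= 92.8508%


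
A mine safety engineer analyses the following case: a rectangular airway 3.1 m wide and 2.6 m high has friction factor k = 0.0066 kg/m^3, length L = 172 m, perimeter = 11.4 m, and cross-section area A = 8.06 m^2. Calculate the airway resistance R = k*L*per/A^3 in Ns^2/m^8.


Compute the numerator:
k * L * per = 0.0066 * 172 * 11.4
= 12.94128
Compute the denominator:
A^3 = 8.06^3 = 523.606616
Resistance:
R = 12.94128 / 523.606616
= 0.0247 Ns^2/m^8

0.0247 Ns^2/m^8


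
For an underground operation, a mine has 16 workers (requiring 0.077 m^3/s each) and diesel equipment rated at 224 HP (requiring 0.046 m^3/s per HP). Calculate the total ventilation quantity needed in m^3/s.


Airflow for workers:
Q_people = 16 * 0.077 = 1.232 m^3/s
Airflow for diesel equipment:
Q_diesel = 224 * 0.046 = 10.304 m^3/s
Total ventilation:
Q_total = 1.232 + 10.304
= 11.536 m^3/s

11.536 m^3/s


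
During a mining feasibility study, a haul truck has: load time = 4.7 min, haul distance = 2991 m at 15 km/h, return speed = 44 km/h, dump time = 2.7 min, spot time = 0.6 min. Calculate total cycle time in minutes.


24.0426 min

Convert haul speed to m/min: 15 * 1000/60 = 250 m/min
Haul time = 2991 / 250 = 11.964 min
Convert return speed to m/min: 44 * 1000/60 = 733.3333333 m/min
Return time = 2991 / 733.3333333 = 4.078636364 min
Total cycle time:
= 4.7 + 11.964 + 2.7 + 4.078636364 + 0.6
= 24.0426 min


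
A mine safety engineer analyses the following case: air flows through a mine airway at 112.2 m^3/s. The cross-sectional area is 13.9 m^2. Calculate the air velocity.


Velocity = flow rate / cross-sectional area
= 112.2 / 13.9
= 8.0719 m/s

8.0719 m/s


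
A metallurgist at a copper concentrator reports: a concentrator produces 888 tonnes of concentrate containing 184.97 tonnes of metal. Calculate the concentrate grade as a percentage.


20.83%

Grade = (metal in concentrate / concentrate mass) * 100
= (184.97 / 888) * 100
= 0.2082995495 * 100
= 20.83%


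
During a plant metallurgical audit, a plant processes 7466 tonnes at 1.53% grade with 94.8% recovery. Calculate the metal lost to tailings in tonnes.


Total metal in feed:
= 7466 * 1.53 / 100 = 114.2298 tonnes
Metal recovered:
= 114.2298 * 94.8 / 100 = 108.2898504 tonnes
Metal lost to tailings:
= 114.2298 - 108.2898504
= 5.9399 tonnes

5.9399 tonnes


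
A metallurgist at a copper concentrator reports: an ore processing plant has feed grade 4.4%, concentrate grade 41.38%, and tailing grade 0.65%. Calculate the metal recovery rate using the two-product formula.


Using the two-product formula:
R = 100 * c * (f - t) / (f * (c - t))
Numerator = 100 * 41.38 * (4.4 - 0.65)
= 100 * 41.38 * 3.75
= 15517.5
Denominator = 4.4 * (41.38 - 0.65)
= 4.4 * 40.73
= 179.212
R = 15517.5 / 179.212
= 86.5874%

86.5874%


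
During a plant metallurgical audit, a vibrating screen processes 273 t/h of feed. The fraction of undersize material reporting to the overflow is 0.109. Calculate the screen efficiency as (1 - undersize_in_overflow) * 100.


89.1%

Screen efficiency = (1 - fraction of undersize in overflow) * 100
= (1 - 0.109) * 100
= 0.891 * 100
= 89.1%


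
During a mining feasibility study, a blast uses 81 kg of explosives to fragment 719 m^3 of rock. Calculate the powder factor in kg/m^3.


0.1127 kg/m^3

Powder factor = explosive mass / rock volume
= 81 / 719
= 0.1127 kg/m^3


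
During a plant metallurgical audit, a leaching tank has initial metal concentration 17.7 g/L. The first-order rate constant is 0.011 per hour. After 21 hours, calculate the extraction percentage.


Compute the exponent:
-k * t = -0.011 * 21 = -0.231
Remaining concentration:
C = 17.7 * exp(-0.231)
= 17.7 * 0.793739466
= 14.04918855 g/L
Extracted = 17.7 - 14.04918855 = 3.650811451 g/L
Extraction % = 3.650811451 / 17.7 * 100
= 20.6261%

20.6261%


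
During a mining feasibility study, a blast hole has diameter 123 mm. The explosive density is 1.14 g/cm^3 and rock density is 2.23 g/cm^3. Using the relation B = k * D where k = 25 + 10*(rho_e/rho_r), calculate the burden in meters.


First, compute k:
rho_e / rho_r = 1.14 / 2.23 = 0.5112107623
k = 25 + 10 * 0.5112107623 = 30.11210762
Then, compute burden:
B = k * D / 1000 = 30.11210762 * 123 / 1000
= 3703.789238 / 1000
= 3.7038 m

3.7038 m


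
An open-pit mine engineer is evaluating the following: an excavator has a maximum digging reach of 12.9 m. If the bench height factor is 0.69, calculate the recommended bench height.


8.901 m

Bench height = reach * factor
= 12.9 * 0.69
= 8.901 m


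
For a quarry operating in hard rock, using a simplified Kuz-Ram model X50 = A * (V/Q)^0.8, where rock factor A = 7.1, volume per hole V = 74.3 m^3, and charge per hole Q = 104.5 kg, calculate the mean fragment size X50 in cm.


Compute V/Q:
V/Q = 74.3 / 104.5 = 0.7110047847
Raise to the power 0.8:
(V/Q)^0.8 = 0.7110047847^0.8 = 0.7611986662
Multiply by A:
X50 = 7.1 * 0.7611986662
= 5.4045 cm

5.4045 cm


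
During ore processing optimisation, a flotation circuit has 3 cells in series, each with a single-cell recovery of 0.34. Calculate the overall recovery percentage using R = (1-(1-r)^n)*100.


Complement of single-cell recovery:
1 - r = 1 - 0.34 = 0.66
Raise to power n:
(1 - r)^3 = 0.66^3 = 0.287496
Overall recovery:
R = (1 - 0.287496) * 100
= 71.2504%

71.2504%


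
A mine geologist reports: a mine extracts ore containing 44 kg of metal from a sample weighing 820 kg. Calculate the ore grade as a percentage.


Ore grade = (metal mass / ore mass) * 100
= (44 / 820) * 100
= 0.05365853659 * 100
= 5.3659%

5.3659%


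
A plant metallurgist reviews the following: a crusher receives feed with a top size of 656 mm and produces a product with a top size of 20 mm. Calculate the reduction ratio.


Reduction ratio = feed size / product size
= 656 / 20
= 32.8

32.8


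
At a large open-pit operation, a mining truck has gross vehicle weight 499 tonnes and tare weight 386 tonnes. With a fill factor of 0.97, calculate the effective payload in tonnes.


109.61 tonnes

Maximum payload = gross - tare
= 499 - 386 = 113 tonnes
Effective payload = max payload * fill factor
= 113 * 0.97
= 109.61 tonnes


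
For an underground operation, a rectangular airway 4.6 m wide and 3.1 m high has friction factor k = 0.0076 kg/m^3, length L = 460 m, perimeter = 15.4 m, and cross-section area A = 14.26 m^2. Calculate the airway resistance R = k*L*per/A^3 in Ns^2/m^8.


0.0186 Ns^2/m^8

Compute the numerator:
k * L * per = 0.0076 * 460 * 15.4
= 53.8384
Compute the denominator:
A^3 = 14.26^3 = 2899.736776
Resistance:
R = 53.8384 / 2899.736776
= 0.0186 Ns^2/m^8


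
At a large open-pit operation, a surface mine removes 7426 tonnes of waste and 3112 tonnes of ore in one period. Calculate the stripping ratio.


Stripping ratio = waste tonnage / ore tonnage
= 7426 / 3112
= 2.3862

2.3862


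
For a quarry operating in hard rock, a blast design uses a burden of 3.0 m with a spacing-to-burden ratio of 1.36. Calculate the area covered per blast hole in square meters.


12.24 m^2

First, find the spacing:
Spacing = burden * ratio = 3.0 * 1.36
= 4.08 m
Then, calculate the area:
Area = burden * spacing = 3.0 * 4.08
= 12.24 m^2


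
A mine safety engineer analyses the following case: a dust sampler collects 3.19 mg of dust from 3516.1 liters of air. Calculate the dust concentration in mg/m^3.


0.9073 mg/m^3

Convert liters to m^3: 1 m^3 = 1000 L
Concentration = mass / volume * 1000
= 3.19 / 3516.1 * 1000
= 0.0009072551975 * 1000
= 0.9073 mg/m^3


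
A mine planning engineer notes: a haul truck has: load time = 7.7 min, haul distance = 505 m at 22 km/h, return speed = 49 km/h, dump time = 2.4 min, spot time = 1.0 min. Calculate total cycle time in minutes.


Convert haul speed to m/min: 22 * 1000/60 = 366.6666667 m/min
Haul time = 505 / 366.6666667 = 1.377272727 min
Convert return speed to m/min: 49 * 1000/60 = 816.6666667 m/min
Return time = 505 / 816.6666667 = 0.6183673469 min
Total cycle time:
= 7.7 + 1.377272727 + 2.4 + 0.6183673469 + 1.0
= 13.0956 min

13.0956 min


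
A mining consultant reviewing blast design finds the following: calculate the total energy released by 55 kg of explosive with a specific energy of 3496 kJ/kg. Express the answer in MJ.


192.28 MJ

Energy = mass * specific_energy / 1000
= 55 * 3496 / 1000
= 192280 / 1000
= 192.28 MJ


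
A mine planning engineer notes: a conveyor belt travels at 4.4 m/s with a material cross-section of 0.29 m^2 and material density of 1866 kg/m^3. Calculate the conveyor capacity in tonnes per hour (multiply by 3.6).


Volumetric flow = speed * area
= 4.4 * 0.29 = 1.276 m^3/s
Mass flow = volumetric * density
= 1.276 * 1866 = 2381.016 kg/s
Convert to t/h: multiply by 3.6
Capacity = 2381.016 * 3.6
= 8571.6576 t/h

8571.6576 t/h


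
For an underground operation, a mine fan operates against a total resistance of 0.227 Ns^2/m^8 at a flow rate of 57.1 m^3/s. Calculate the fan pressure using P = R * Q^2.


740.1131 Pa

Compute Q^2:
Q^2 = 57.1^2 = 3260.41
Compute pressure:
P = R * Q^2 = 0.227 * 3260.41
= 740.1131 Pa


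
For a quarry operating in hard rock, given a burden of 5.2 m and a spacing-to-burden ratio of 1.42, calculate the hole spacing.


7.384 m

Spacing = burden * ratio
= 5.2 * 1.42
= 7.384 m


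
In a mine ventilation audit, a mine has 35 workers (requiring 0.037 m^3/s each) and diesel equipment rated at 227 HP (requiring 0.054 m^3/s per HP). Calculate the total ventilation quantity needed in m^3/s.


13.553 m^3/s

Airflow for workers:
Q_people = 35 * 0.037 = 1.295 m^3/s
Airflow for diesel equipment:
Q_diesel = 227 * 0.054 = 12.258 m^3/s
Total ventilation:
Q_total = 1.295 + 12.258
= 13.553 m^3/s


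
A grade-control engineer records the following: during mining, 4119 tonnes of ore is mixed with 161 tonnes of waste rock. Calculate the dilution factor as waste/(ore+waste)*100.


3.7617%

Total material = ore + waste
= 4119 + 161 = 4280 tonnes
Dilution = waste / total * 100
= 161 / 4280 * 100
= 0.03761682243 * 100
= 3.7617%


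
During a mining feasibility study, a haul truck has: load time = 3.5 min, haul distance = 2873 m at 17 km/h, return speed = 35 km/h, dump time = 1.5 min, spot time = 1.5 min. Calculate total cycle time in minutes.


21.5651 min

Convert haul speed to m/min: 17 * 1000/60 = 283.3333333 m/min
Haul time = 2873 / 283.3333333 = 10.14 min
Convert return speed to m/min: 35 * 1000/60 = 583.3333333 m/min
Return time = 2873 / 583.3333333 = 4.925142857 min
Total cycle time:
= 3.5 + 10.14 + 1.5 + 4.925142857 + 1.5
= 21.5651 min


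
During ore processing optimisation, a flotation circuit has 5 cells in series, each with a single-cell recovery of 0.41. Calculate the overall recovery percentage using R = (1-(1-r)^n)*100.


Complement of single-cell recovery:
1 - r = 1 - 0.41 = 0.59
Raise to power n:
(1 - r)^5 = 0.59^5 = 0.0714924299
Overall recovery:
R = (1 - 0.0714924299) * 100
= 92.8508%

92.8508%


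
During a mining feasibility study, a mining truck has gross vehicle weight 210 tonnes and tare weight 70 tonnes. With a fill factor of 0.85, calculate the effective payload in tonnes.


Maximum payload = gross - tare
= 210 - 70 = 140 tonnes
Effective payload = max payload * fill factor
= 140 * 0.85
= 119.0 tonnes

119.0 tonnes


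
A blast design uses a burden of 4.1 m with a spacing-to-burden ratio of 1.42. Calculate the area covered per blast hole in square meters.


First, find the spacing:
Spacing = burden * ratio = 4.1 * 1.42
= 5.822 m
Then, calculate the area:
Area = burden * spacing = 4.1 * 5.822
= 23.8702 m^2

23.8702 m^2


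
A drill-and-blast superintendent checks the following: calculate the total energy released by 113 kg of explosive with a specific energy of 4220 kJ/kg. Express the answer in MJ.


476.86 MJ

Energy = mass * specific_energy / 1000
= 113 * 4220 / 1000
= 476860 / 1000
= 476.86 MJ


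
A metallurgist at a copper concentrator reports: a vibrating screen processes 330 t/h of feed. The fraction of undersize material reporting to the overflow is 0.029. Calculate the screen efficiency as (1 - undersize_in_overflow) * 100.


97.1%

Screen efficiency = (1 - fraction of undersize in overflow) * 100
= (1 - 0.029) * 100
= 0.971 * 100
= 97.1%


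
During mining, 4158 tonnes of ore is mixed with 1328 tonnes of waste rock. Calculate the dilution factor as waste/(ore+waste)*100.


24.2071%

Total material = ore + waste
= 4158 + 1328 = 5486 tonnes
Dilution = waste / total * 100
= 1328 / 5486 * 100
= 0.2420707255 * 100
= 24.2071%


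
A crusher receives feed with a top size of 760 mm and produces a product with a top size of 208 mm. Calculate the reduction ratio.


Reduction ratio = feed size / product size
= 760 / 208
= 3.6538

3.6538


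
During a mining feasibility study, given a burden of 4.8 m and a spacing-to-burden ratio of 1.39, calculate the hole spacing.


Spacing = burden * ratio
= 4.8 * 1.39
= 6.672 m

6.672 m


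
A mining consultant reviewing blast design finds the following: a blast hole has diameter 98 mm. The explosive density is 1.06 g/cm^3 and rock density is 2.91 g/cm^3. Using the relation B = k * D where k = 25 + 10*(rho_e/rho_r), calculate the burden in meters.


2.807 m

First, compute k:
rho_e / rho_r = 1.06 / 2.91 = 0.3642611684
k = 25 + 10 * 0.3642611684 = 28.64261168
Then, compute burden:
B = k * D / 1000 = 28.64261168 * 98 / 1000
= 2806.975945 / 1000
= 2.807 m


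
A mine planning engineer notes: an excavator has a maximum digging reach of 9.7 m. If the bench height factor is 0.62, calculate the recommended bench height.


Bench height = reach * factor
= 9.7 * 0.62
= 6.014 m

6.014 m


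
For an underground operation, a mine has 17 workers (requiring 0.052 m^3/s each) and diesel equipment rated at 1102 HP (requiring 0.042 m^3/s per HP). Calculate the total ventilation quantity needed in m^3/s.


47.168 m^3/s

Airflow for workers:
Q_people = 17 * 0.052 = 0.884 m^3/s
Airflow for diesel equipment:
Q_diesel = 1102 * 0.042 = 46.284 m^3/s
Total ventilation:
Q_total = 0.884 + 46.284
= 47.168 m^3/s


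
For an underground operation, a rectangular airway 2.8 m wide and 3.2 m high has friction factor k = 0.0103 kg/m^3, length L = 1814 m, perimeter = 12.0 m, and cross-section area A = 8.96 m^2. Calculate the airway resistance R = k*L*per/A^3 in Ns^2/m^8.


0.3117 Ns^2/m^8

Compute the numerator:
k * L * per = 0.0103 * 1814 * 12.0
= 224.2104
Compute the denominator:
A^3 = 8.96^3 = 719.323136
Resistance:
R = 224.2104 / 719.323136
= 0.3117 Ns^2/m^8


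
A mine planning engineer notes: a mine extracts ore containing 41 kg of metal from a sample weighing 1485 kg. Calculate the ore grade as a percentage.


Ore grade = (metal mass / ore mass) * 100
= (41 / 1485) * 100
= 0.02760942761 * 100
= 2.7609%

2.7609%


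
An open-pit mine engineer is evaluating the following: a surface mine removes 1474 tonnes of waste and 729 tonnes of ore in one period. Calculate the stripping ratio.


2.0219

Stripping ratio = waste tonnage / ore tonnage
= 1474 / 729
= 2.0219


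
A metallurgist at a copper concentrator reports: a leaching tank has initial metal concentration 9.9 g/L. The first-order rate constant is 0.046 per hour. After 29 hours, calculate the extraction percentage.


73.6579%

Compute the exponent:
-k * t = -0.046 * 29 = -1.334
Remaining concentration:
C = 9.9 * exp(-1.334)
= 9.9 * 0.2634214653
= 2.607872506 g/L
Extracted = 9.9 - 2.607872506 = 7.292127494 g/L
Extraction % = 7.292127494 / 9.9 * 100
= 73.6579%


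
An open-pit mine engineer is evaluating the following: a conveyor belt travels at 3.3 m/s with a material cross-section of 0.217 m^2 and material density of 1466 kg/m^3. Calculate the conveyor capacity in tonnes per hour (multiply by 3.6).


Volumetric flow = speed * area
= 3.3 * 0.217 = 0.7161 m^3/s
Mass flow = volumetric * density
= 0.7161 * 1466 = 1049.8026 kg/s
Convert to t/h: multiply by 3.6
Capacity = 1049.8026 * 3.6
= 3779.2894 t/h

3779.2894 t/h


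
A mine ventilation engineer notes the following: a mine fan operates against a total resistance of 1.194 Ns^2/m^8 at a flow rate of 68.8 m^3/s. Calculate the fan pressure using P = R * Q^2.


Compute Q^2:
Q^2 = 68.8^2 = 4733.44
Compute pressure:
P = R * Q^2 = 1.194 * 4733.44
= 5651.7274 Pa

5651.7274 Pa


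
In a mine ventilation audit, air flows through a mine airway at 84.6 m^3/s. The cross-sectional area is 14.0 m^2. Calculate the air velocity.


Velocity = flow rate / cross-sectional area
= 84.6 / 14.0
= 6.0429 m/s

6.0429 m/s


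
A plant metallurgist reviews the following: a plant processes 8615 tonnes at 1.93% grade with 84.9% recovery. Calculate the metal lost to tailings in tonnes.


25.1067 tonnes

Total metal in feed:
= 8615 * 1.93 / 100 = 166.2695 tonnes
Metal recovered:
= 166.2695 * 84.9 / 100 = 141.1628055 tonnes
Metal lost to tailings:
= 166.2695 - 141.1628055
= 25.1067 tonnes


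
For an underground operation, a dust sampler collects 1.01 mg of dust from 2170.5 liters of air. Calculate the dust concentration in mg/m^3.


0.4653 mg/m^3

Convert liters to m^3: 1 m^3 = 1000 L
Concentration = mass / volume * 1000
= 1.01 / 2170.5 * 1000
= 0.000465330569 * 1000
= 0.4653 mg/m^3


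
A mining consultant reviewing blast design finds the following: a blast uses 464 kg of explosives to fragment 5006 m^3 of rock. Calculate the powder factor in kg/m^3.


Powder factor = explosive mass / rock volume
= 464 / 5006
= 0.0927 kg/m^3

0.0927 kg/m^3


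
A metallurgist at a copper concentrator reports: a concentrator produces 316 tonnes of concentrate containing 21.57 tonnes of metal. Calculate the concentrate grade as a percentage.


6.8259%

Grade = (metal in concentrate / concentrate mass) * 100
= (21.57 / 316) * 100
= 0.06825949367 * 100
= 6.8259%


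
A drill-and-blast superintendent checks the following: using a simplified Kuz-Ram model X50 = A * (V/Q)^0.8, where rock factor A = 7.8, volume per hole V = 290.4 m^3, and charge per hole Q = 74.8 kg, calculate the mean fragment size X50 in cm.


23.0872 cm

Compute V/Q:
V/Q = 290.4 / 74.8 = 3.882352941
Raise to the power 0.8:
(V/Q)^0.8 = 3.882352941^0.8 = 2.959892998
Multiply by A:
X50 = 7.8 * 2.959892998
= 23.0872 cm


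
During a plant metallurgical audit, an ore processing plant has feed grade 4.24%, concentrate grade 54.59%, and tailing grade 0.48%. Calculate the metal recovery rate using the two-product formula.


89.4659%

Using the two-product formula:
R = 100 * c * (f - t) / (f * (c - t))
Numerator = 100 * 54.59 * (4.24 - 0.48)
= 100 * 54.59 * 3.76
= 20525.84
Denominator = 4.24 * (54.59 - 0.48)
= 4.24 * 54.11
= 229.4264
R = 20525.84 / 229.4264
= 89.4659%


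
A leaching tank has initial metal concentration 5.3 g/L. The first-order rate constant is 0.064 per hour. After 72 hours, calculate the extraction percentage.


Compute the exponent:
-k * t = -0.064 * 72 = -4.608
Remaining concentration:
C = 5.3 * exp(-4.608)
= 5.3 * 0.009971741861
= 0.05285023187 g/L
Extracted = 5.3 - 0.05285023187 = 5.247149768 g/L
Extraction % = 5.247149768 / 5.3 * 100
= 99.0028%

99.0028%


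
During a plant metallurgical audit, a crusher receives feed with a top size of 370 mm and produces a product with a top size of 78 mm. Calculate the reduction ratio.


4.7436

Reduction ratio = feed size / product size
= 370 / 78
= 4.7436


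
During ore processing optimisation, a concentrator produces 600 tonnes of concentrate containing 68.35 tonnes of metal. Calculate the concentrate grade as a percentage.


Grade = (metal in concentrate / concentrate mass) * 100
= (68.35 / 600) * 100
= 0.1139166667 * 100
= 11.3917%

11.3917%


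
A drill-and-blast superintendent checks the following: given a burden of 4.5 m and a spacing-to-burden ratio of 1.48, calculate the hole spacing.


6.66 m

Spacing = burden * ratio
= 4.5 * 1.48
= 6.66 m


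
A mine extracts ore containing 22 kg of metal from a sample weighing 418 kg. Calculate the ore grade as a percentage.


5.2632%

Ore grade = (metal mass / ore mass) * 100
= (22 / 418) * 100
= 0.05263157895 * 100
= 5.2632%


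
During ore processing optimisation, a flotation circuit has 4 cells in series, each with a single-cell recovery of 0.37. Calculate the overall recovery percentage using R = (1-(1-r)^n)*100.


84.247%

Complement of single-cell recovery:
1 - r = 1 - 0.37 = 0.63
Raise to power n:
(1 - r)^4 = 0.63^4 = 0.15752961
Overall recovery:
R = (1 - 0.15752961) * 100
= 84.247%


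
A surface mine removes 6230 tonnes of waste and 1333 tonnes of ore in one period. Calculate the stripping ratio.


4.6737

Stripping ratio = waste tonnage / ore tonnage
= 6230 / 1333
= 4.6737


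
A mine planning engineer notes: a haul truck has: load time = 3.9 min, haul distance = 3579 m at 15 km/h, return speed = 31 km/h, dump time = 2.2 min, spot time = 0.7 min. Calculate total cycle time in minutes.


Convert haul speed to m/min: 15 * 1000/60 = 250 m/min
Haul time = 3579 / 250 = 14.316 min
Convert return speed to m/min: 31 * 1000/60 = 516.6666667 m/min
Return time = 3579 / 516.6666667 = 6.927096774 min
Total cycle time:
= 3.9 + 14.316 + 2.2 + 6.927096774 + 0.7
= 28.0431 min

28.0431 min


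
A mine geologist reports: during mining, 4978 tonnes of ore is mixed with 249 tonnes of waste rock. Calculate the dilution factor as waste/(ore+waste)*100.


4.7637%

Total material = ore + waste
= 4978 + 249 = 5227 tonnes
Dilution = waste / total * 100
= 249 / 5227 * 100
= 0.04763726803 * 100
= 4.7637%


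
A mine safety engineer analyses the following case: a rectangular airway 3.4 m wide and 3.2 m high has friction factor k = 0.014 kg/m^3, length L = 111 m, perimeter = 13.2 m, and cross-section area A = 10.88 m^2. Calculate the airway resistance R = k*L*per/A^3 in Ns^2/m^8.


Compute the numerator:
k * L * per = 0.014 * 111 * 13.2
= 20.5128
Compute the denominator:
A^3 = 10.88^3 = 1287.913472
Resistance:
R = 20.5128 / 1287.913472
= 0.0159 Ns^2/m^8

0.0159 Ns^2/m^8


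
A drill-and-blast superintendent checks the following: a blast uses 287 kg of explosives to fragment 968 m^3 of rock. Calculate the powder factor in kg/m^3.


0.2965 kg/m^3

Powder factor = explosive mass / rock volume
= 287 / 968
= 0.2965 kg/m^3


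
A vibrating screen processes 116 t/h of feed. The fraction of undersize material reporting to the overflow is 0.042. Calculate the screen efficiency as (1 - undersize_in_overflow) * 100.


Screen efficiency = (1 - fraction of undersize in overflow) * 100
= (1 - 0.042) * 100
= 0.958 * 100
= 95.8%

95.8%


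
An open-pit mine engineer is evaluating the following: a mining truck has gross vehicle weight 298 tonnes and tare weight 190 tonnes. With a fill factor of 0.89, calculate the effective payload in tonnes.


Maximum payload = gross - tare
= 298 - 190 = 108 tonnes
Effective payload = max payload * fill factor
= 108 * 0.89
= 96.12 tonnes

96.12 tonnes


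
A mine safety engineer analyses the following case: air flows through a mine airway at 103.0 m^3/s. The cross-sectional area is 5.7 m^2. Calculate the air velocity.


Velocity = flow rate / cross-sectional area
= 103.0 / 5.7
= 18.0702 m/s

18.0702 m/s


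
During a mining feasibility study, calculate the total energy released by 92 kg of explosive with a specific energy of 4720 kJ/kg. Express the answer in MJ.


Energy = mass * specific_energy / 1000
= 92 * 4720 / 1000
= 434240 / 1000
= 434.24 MJ

434.24 MJ


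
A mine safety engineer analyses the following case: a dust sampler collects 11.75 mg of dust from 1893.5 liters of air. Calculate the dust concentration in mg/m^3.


6.2054 mg/m^3

Convert liters to m^3: 1 m^3 = 1000 L
Concentration = mass / volume * 1000
= 11.75 / 1893.5 * 1000
= 0.006205439662 * 1000
= 6.2054 mg/m^3


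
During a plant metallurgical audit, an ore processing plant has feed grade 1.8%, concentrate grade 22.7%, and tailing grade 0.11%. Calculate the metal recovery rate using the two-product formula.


94.3461%

Using the two-product formula:
R = 100 * c * (f - t) / (f * (c - t))
Numerator = 100 * 22.7 * (1.8 - 0.11)
= 100 * 22.7 * 1.69
= 3836.3
Denominator = 1.8 * (22.7 - 0.11)
= 1.8 * 22.59
= 40.662
R = 3836.3 / 40.662
= 94.3461%


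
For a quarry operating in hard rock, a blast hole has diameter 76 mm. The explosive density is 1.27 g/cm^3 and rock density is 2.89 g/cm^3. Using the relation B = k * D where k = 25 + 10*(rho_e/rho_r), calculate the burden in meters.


First, compute k:
rho_e / rho_r = 1.27 / 2.89 = 0.4394463668
k = 25 + 10 * 0.4394463668 = 29.39446367
Then, compute burden:
B = k * D / 1000 = 29.39446367 * 76 / 1000
= 2233.979239 / 1000
= 2.234 m

2.234 m


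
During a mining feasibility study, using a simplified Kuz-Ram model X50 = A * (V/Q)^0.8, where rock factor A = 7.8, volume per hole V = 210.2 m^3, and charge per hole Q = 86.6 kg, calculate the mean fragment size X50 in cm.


Compute V/Q:
V/Q = 210.2 / 86.6 = 2.427251732
Raise to the power 0.8:
(V/Q)^0.8 = 2.427251732^0.8 = 2.032786911
Multiply by A:
X50 = 7.8 * 2.032786911
= 15.8557 cm

15.8557 cm


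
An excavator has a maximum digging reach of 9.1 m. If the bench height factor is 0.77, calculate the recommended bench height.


7.007 m

Bench height = reach * factor
= 9.1 * 0.77
= 7.007 m


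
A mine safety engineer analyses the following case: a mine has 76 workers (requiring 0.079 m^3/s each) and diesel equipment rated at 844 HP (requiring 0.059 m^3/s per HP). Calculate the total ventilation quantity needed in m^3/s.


Airflow for workers:
Q_people = 76 * 0.079 = 6.004 m^3/s
Airflow for diesel equipment:
Q_diesel = 844 * 0.059 = 49.796 m^3/s
Total ventilation:
Q_total = 6.004 + 49.796
= 55.8 m^3/s

55.8 m^3/s


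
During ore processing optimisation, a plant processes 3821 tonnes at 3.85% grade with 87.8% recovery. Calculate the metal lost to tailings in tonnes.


17.9472 tonnes

Total metal in feed:
= 3821 * 3.85 / 100 = 147.1085 tonnes
Metal recovered:
= 147.1085 * 87.8 / 100 = 129.161263 tonnes
Metal lost to tailings:
= 147.1085 - 129.161263
= 17.9472 tonnes


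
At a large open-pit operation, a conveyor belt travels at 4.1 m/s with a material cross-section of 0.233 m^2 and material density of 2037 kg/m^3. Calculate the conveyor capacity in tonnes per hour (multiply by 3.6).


7005.406 t/h

Volumetric flow = speed * area
= 4.1 * 0.233 = 0.9553 m^3/s
Mass flow = volumetric * density
= 0.9553 * 2037 = 1945.9461 kg/s
Convert to t/h: multiply by 3.6
Capacity = 1945.9461 * 3.6
= 7005.406 t/h


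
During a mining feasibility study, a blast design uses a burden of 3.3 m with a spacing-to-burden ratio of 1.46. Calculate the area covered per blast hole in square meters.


15.8994 m^2

First, find the spacing:
Spacing = burden * ratio = 3.3 * 1.46
= 4.818 m
Then, calculate the area:
Area = burden * spacing = 3.3 * 4.818
= 15.8994 m^2


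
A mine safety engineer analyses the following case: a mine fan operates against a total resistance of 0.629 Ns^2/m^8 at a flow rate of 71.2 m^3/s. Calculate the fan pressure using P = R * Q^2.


3188.6778 Pa

Compute Q^2:
Q^2 = 71.2^2 = 5069.44
Compute pressure:
P = R * Q^2 = 0.629 * 5069.44
= 3188.6778 Pa


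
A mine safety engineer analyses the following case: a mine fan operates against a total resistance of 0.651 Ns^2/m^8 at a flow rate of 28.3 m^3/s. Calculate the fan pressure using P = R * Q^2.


521.3794 Pa

Compute Q^2:
Q^2 = 28.3^2 = 800.89
Compute pressure:
P = R * Q^2 = 0.651 * 800.89
= 521.3794 Pa


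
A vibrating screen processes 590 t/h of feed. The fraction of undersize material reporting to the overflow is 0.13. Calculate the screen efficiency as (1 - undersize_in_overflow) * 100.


Screen efficiency = (1 - fraction of undersize in overflow) * 100
= (1 - 0.13) * 100
= 0.87 * 100
= 87.0%

87.0%


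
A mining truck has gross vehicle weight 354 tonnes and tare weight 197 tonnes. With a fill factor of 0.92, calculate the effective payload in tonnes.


Maximum payload = gross - tare
= 354 - 197 = 157 tonnes
Effective payload = max payload * fill factor
= 157 * 0.92
= 144.44 tonnes

144.44 tonnes


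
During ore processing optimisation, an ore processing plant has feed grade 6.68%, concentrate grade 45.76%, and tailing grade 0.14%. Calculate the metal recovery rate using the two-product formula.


Using the two-product formula:
R = 100 * c * (f - t) / (f * (c - t))
Numerator = 100 * 45.76 * (6.68 - 0.14)
= 100 * 45.76 * 6.54
= 29927.04
Denominator = 6.68 * (45.76 - 0.14)
= 6.68 * 45.62
= 304.7416
R = 29927.04 / 304.7416
= 98.2046%

98.2046%


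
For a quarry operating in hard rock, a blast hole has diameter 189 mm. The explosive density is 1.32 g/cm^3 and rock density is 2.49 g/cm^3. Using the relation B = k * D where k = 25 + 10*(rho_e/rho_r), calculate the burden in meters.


5.7269 m

First, compute k:
rho_e / rho_r = 1.32 / 2.49 = 0.5301204819
k = 25 + 10 * 0.5301204819 = 30.30120482
Then, compute burden:
B = k * D / 1000 = 30.30120482 * 189 / 1000
= 5726.927711 / 1000
= 5.7269 m


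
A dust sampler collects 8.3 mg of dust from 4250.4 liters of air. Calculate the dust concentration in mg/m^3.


1.9528 mg/m^3

Convert liters to m^3: 1 m^3 = 1000 L
Concentration = mass / volume * 1000
= 8.3 / 4250.4 * 1000
= 0.001952757388 * 1000
= 1.9528 mg/m^3


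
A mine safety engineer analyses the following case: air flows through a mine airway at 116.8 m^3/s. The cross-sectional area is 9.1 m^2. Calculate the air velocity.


12.8352 m/s

Velocity = flow rate / cross-sectional area
= 116.8 / 9.1
= 12.8352 m/s


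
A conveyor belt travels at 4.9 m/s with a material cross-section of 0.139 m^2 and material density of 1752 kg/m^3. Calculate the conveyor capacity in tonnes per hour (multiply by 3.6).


Volumetric flow = speed * area
= 4.9 * 0.139 = 0.6811 m^3/s
Mass flow = volumetric * density
= 0.6811 * 1752 = 1193.2872 kg/s
Convert to t/h: multiply by 3.6
Capacity = 1193.2872 * 3.6
= 4295.8339 t/h

4295.8339 t/h


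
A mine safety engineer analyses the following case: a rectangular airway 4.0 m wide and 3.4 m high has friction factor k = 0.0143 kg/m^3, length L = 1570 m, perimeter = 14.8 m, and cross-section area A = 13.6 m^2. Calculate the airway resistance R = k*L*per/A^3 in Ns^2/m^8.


0.1321 Ns^2/m^8

Compute the numerator:
k * L * per = 0.0143 * 1570 * 14.8
= 332.2748
Compute the denominator:
A^3 = 13.6^3 = 2515.456
Resistance:
R = 332.2748 / 2515.456
= 0.1321 Ns^2/m^8


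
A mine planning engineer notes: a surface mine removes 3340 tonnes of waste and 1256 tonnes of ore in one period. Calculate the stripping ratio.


2.6592

Stripping ratio = waste tonnage / ore tonnage
= 3340 / 1256
= 2.6592


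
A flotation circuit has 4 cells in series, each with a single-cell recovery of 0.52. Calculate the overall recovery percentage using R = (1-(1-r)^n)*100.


94.6916%

Complement of single-cell recovery:
1 - r = 1 - 0.52 = 0.48
Raise to power n:
(1 - r)^4 = 0.48^4 = 0.05308416
Overall recovery:
R = (1 - 0.05308416) * 100
= 94.6916%


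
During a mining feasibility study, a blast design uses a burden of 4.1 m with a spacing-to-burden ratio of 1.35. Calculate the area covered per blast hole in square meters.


First, find the spacing:
Spacing = burden * ratio = 4.1 * 1.35
= 5.535 m
Then, calculate the area:
Area = burden * spacing = 4.1 * 5.535
= 22.6935 m^2

22.6935 m^2


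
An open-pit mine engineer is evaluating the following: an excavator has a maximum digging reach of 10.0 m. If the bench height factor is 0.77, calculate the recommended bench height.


Bench height = reach * factor
= 10.0 * 0.77
= 7.7 m

7.7 m


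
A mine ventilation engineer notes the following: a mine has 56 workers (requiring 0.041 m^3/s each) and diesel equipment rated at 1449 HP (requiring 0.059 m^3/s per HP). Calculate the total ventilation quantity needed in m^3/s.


Airflow for workers:
Q_people = 56 * 0.041 = 2.296 m^3/s
Airflow for diesel equipment:
Q_diesel = 1449 * 0.059 = 85.491 m^3/s
Total ventilation:
Q_total = 2.296 + 85.491
= 87.787 m^3/s

87.787 m^3/s


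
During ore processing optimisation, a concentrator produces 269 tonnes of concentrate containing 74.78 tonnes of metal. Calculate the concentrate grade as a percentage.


27.7993%

Grade = (metal in concentrate / concentrate mass) * 100
= (74.78 / 269) * 100
= 0.2779925651 * 100
= 27.7993%


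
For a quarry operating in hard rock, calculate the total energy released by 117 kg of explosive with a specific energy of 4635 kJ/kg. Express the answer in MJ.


Energy = mass * specific_energy / 1000
= 117 * 4635 / 1000
= 542295 / 1000
= 542.295 MJ

542.295 MJ


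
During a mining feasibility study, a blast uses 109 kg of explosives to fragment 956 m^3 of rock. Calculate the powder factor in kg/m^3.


0.114 kg/m^3

Powder factor = explosive mass / rock volume
= 109 / 956
= 0.114 kg/m^3


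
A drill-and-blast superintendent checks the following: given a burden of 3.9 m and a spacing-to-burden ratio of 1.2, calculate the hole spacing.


4.68 m

Spacing = burden * ratio
= 3.9 * 1.2
= 4.68 m


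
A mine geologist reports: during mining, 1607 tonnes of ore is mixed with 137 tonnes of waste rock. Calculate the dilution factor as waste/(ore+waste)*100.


Total material = ore + waste
= 1607 + 137 = 1744 tonnes
Dilution = waste / total * 100
= 137 / 1744 * 100
= 0.07855504587 * 100
= 7.8555%

7.8555%


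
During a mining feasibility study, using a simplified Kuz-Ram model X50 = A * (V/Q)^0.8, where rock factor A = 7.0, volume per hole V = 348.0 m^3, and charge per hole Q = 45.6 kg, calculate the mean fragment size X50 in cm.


35.5787 cm

Compute V/Q:
V/Q = 348.0 / 45.6 = 7.631578947
Raise to the power 0.8:
(V/Q)^0.8 = 7.631578947^0.8 = 5.082665408
Multiply by A:
X50 = 7.0 * 5.082665408
= 35.5787 cm


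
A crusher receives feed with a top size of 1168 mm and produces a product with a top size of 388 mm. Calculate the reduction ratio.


3.0103

Reduction ratio = feed size / product size
= 1168 / 388
= 3.0103


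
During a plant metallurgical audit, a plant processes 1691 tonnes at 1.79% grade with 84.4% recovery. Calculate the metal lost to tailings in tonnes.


4.7219 tonnes

Total metal in feed:
= 1691 * 1.79 / 100 = 30.2689 tonnes
Metal recovered:
= 30.2689 * 84.4 / 100 = 25.5469516 tonnes
Metal lost to tailings:
= 30.2689 - 25.5469516
= 4.7219 tonnes


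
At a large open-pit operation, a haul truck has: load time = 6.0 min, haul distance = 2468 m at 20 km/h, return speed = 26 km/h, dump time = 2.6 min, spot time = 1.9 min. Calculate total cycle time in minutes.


23.5994 min

Convert haul speed to m/min: 20 * 1000/60 = 333.3333333 m/min
Haul time = 2468 / 333.3333333 = 7.404 min
Convert return speed to m/min: 26 * 1000/60 = 433.3333333 m/min
Return time = 2468 / 433.3333333 = 5.695384615 min
Total cycle time:
= 6.0 + 7.404 + 2.6 + 5.695384615 + 1.9
= 23.5994 min


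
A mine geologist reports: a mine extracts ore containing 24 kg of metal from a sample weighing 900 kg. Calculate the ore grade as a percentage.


2.6667%

Ore grade = (metal mass / ore mass) * 100
= (24 / 900) * 100
= 0.02666666667 * 100
= 2.6667%


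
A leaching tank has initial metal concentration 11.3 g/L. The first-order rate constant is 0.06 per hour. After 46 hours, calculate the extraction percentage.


Compute the exponent:
-k * t = -0.06 * 46 = -2.76
Remaining concentration:
C = 11.3 * exp(-2.76)
= 11.3 * 0.06329176836
= 0.7151969825 g/L
Extracted = 11.3 - 0.7151969825 = 10.58480302 g/L
Extraction % = 10.58480302 / 11.3 * 100
= 93.6708%

93.6708%


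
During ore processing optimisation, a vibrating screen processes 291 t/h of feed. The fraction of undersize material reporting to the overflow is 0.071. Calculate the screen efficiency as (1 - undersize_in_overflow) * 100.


Screen efficiency = (1 - fraction of undersize in overflow) * 100
= (1 - 0.071) * 100
= 0.929 * 100
= 92.9%

92.9%
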